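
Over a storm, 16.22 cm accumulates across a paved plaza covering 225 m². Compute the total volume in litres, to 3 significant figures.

Depth: 16.22 cm × 10 = 162.2 mm.
1 mm over 1 m² is 1 L, so volume = 162.2 × 225 = 36495 L ≈ 36500 L.

36500 litres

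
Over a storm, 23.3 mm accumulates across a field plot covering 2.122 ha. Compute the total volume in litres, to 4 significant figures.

494400 litres

Area: 2.122 ha = 21220 m².
1 mm over 1 m² is 1 L, so volume = 23.3 × 21220 = 494426 L ≈ 494400 L.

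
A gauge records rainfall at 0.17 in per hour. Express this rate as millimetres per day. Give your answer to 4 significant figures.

0.17 in/hour × 25.4 mm/in × 24 hour/day = 103.6 mm/day.

103.6 mm/day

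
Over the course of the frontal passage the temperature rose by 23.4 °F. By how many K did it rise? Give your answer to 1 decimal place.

Converting a difference, only the 9/5 scale factor applies: ΔK = 23.4 × 0.5556 = 13.0 K.

13.0 K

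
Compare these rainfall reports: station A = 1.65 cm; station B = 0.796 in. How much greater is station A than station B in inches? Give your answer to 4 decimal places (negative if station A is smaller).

station A: 1.65 cm = 0.649606 in.
Difference: 0.649606 − 0.796000 = -0.1464 in.

-0.1464 in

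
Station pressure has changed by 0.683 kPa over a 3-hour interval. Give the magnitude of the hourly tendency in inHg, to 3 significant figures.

0.683 kPa / 3 h × 0.2953 inHg/kPa = 0.0672 inHg/h.

0.0672 inHg per hour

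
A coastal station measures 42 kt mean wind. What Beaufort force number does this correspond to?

Beaufort force 9

42 kt lies in the Beaufort 9 band (strong gale, 41–47 kt).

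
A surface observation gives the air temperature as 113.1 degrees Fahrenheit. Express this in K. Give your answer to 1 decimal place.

318.2 K

First to °C: 45.06 °C.
Then to K: 318.2 K.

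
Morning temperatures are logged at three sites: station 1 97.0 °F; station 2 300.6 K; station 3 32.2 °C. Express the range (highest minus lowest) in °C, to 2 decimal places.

8.66 °C

station 1: 97.0 °F = 36.111 °C.
station 2: 300.6 K = 27.450 °C.
Spread: 36.111 − 27.450 = 8.661 °C.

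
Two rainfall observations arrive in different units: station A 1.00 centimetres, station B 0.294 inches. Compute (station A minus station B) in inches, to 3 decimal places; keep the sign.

station A: 1.00 cm = 0.39370 in.
Difference: 0.39370 − 0.29400 = 0.100 in.

0.100 in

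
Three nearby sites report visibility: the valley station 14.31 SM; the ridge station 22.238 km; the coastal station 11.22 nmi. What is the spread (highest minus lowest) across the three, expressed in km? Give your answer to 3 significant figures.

2.25 km

the valley station: 14.31 SM = 23.0297 km.
the coastal station: 11.22 nmi = 20.7794 km.
Spread: 23.0297 − 20.7794 = 2.25 km.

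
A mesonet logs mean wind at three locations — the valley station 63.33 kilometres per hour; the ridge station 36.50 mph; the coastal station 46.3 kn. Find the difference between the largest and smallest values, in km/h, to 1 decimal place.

27.0 km/h

the ridge station: 36.50 mph = 58.741 km/h.
the coastal station: 46.3 kt = 85.748 km/h.
Spread: 85.748 − 58.741 = 27.0 km/h.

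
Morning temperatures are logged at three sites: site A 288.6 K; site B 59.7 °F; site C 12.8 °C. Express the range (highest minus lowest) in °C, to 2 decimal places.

2.65 °C

site A: 288.6 K = 15.450 °C.
site B: 59.7 °F = 15.389 °C.
Spread: 15.450 − 12.800 = 2.650 °C.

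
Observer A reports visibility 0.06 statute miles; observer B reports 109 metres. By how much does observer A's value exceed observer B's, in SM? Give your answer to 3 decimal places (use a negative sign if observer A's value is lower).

observer B: 109 m = 0.06773 SM.
Difference: 0.06000 − 0.06773 = -0.008 SM.

-0.008 SM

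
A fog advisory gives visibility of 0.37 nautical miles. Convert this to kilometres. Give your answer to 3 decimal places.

1 nmi = 1.852 km, so 0.37 × 1.852 = 0.685 km.

0.685 km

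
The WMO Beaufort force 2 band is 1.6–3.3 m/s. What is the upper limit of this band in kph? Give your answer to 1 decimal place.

1.6–3.3 m/s × 3.6 = 5.8–11.9 km/h.

11.9 km/h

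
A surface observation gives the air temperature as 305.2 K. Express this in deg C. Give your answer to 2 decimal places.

°C = 305.2 − 273.15 = 32.05 °C.

32.05 °C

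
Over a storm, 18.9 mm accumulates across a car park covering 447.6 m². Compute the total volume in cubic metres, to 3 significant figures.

1 mm over 1 m² is 1 L, so volume = 18.9 × 447.6 = 8459.64 L = 8.46 m³.

8.46 cubic metres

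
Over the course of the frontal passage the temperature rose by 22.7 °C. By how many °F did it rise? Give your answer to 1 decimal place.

40.9 °F

For a temperature change the 32° offset cancels: Δ°F = 22.7 × 1.8 = 40.9 °F.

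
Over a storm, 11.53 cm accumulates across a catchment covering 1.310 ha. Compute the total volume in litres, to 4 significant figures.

Depth: 11.53 cm × 10 = 115.3 mm.
Area: 1.310 ha = 13100 m².
1 mm over 1 m² is 1 L, so volume = 115.3 × 13100 = 1510430 L ≈ 1510000 L.

1510000 litres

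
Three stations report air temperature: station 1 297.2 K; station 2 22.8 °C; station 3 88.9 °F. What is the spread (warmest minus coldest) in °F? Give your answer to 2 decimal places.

15.86 °F

station 1: 297.2 K = 24.050 °C.
station 3: 88.9 °F = 31.611 °C.
Spread: 31.611 − 22.800 = 8.811 °C = 15.86 °F.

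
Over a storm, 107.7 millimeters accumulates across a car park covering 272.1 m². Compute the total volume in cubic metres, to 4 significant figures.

1 mm over 1 m² is 1 L, so volume = 107.7 × 272.1 = 29305.17 L = 29.31 m³.

29.31 cubic metres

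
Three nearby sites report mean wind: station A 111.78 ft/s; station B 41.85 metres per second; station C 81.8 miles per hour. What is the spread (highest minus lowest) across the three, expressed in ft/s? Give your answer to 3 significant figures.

station B: 41.85 m/s = 137.303 ft/s.
station C: 81.8 mph = 119.973 ft/s.
Spread: 137.303 − 111.780 = 25.5 ft/s.

25.5 ft/s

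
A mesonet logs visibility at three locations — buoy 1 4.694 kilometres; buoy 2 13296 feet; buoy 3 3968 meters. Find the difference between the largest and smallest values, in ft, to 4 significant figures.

2382 ft

buoy 1: 4.694 km = 15400.26 ft.
buoy 3: 3968 m = 13018.37 ft.
Spread: 15400.26 − 13018.37 = 2382 ft.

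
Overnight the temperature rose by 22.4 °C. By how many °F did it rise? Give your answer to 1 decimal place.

For a temperature change the 32° offset cancels: Δ°F = 22.4 × 1.8 = 40.3 °F.

40.3 °F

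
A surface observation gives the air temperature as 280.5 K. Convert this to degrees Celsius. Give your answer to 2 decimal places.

7.35 °C

°C = 280.5 − 273.15 = 7.35 °C.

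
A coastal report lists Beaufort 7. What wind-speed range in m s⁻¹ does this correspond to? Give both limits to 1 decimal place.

13.9 to 17.1 m/s

Beaufort 7 (near gale) spans 13.9–17.1 m/s.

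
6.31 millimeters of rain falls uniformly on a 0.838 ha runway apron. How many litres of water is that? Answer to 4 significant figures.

Area: 0.838 ha = 8380 m².
1 mm over 1 m² is 1 L, so volume = 6.31 × 8380 = 52877.8 L ≈ 52880 L.

52880 litres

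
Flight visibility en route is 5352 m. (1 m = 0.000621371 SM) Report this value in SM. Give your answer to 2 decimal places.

3.33 SM

1 m = 0.000621371 SM, so 5352 × 0.000621371 = 3.33 SM.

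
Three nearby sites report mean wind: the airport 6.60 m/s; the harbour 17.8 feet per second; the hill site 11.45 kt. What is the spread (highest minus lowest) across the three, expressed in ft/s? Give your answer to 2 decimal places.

the airport: 6.60 m/s = 21.6535 ft/s.
the hill site: 11.45 kt = 19.3254 ft/s.
Spread: 21.6535 − 17.8000 = 3.85 ft/s.

3.85 ft/s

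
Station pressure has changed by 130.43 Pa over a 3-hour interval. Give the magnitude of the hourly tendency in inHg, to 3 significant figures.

0.0128 inHg per hour

130.43 Pa / 3 h × 0.0002953 inHg/Pa = 0.0128 inHg/h.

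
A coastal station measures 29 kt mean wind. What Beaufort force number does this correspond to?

Beaufort force 7

29 kt lies in the Beaufort 7 band (near gale, 28–33 kt).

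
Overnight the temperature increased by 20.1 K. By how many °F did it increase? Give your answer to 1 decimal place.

A change of 1 °C equals a change of 1.8 °F: Δ°F = 20.1 × 1.8 = 36.2 °F.

36.2 °F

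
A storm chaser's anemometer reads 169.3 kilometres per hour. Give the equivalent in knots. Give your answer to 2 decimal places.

1 km/h = 0.539957 kt, so 169.3 × 0.539957 = 91.41 kt.

91.41 kt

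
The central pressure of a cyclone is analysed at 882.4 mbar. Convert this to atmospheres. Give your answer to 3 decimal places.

1 mb = 0.000986923 atm, so 882.4 × 0.000986923 = 0.871 atm.

0.871 atm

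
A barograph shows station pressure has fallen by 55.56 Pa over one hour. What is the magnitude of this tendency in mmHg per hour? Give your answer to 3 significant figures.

0.417 mmHg per hour

55.56 Pa / 1 h × 0.00750062 mmHg/Pa = 0.417 mmHg/h.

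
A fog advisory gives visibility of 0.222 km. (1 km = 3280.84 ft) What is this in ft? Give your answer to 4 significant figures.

1 km = 3280.84 ft, so 0.222 × 3280.84 = 728.3 ft.

728.3 ft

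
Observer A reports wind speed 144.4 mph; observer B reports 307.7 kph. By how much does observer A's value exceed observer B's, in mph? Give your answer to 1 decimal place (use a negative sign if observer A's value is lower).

-46.8 mph

observer B: 307.7 km/h = 191.196 mph.
Difference: 144.400 − 191.196 = -46.8 mph.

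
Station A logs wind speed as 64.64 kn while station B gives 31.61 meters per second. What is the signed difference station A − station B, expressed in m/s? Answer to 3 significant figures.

1.64 m/s

station A: 64.64 kt = 33.2537 m/s.
Difference: 33.2537 − 31.6100 = 1.64 m/s.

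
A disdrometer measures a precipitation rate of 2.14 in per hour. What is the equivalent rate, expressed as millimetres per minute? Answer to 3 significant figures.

2.14 in/hour × 25.4 mm/in × 0.0166667 hour/minute = 0.906 mm/minute.

0.906 mm/minute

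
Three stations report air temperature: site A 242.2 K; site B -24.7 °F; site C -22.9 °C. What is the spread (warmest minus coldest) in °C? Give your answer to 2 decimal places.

8.60 °C

site A: 242.2 K = -30.950 °C.
site B: -24.7 °F = -31.500 °C.
Spread: (-22.900) − (-31.500) = 8.600 °C.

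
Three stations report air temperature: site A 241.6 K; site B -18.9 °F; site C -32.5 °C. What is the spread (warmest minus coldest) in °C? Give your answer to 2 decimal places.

site A: 241.6 K = -31.550 °C.
site B: -18.9 °F = -28.278 °C.
Spread: (-28.278) − (-32.500) = 4.222 °C.

4.22 °C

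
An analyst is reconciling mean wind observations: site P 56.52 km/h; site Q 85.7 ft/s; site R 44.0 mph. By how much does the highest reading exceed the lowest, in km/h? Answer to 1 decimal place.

site Q: 85.7 ft/s = 94.037 km/h.
site R: 44.0 mph = 70.811 km/h.
Spread: 94.037 − 56.520 = 37.5 km/h.

37.5 km/h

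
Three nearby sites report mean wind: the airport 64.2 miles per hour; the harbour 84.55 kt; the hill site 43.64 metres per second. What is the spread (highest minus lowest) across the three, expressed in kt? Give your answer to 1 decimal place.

the airport: 64.2 mph = 55.788 kt.
the hill site: 43.64 m/s = 84.829 kt.
Spread: 84.829 − 55.788 = 29.0 kt.

29.0 kt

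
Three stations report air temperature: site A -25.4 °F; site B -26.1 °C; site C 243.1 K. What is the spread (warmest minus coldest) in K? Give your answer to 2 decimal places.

5.79 K

site A: -25.4 °F = -31.889 °C.
site C: 243.1 K = -30.050 °C.
Spread: (-26.100) − (-31.889) = 5.789 °C.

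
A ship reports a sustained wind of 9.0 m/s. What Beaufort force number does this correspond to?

9.0 m/s lies in the Beaufort 5 band (fresh breeze, 8.0–10.7 m/s).

Beaufort force 5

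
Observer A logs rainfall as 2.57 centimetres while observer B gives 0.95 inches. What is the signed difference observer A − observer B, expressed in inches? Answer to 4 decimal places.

0.0618 in

observer A: 2.57 cm = 1.011811 in.
Difference: 1.011811 − 0.950000 = 0.0618 in.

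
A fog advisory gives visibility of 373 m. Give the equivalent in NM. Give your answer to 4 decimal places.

0.2014 nmi

1 m = 0.000539957 nmi, so 373 × 0.000539957 = 0.2014 nmi.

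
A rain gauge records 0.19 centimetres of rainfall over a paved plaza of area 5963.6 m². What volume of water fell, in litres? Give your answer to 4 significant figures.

Depth: 0.19 cm × 10 = 1.9 mm.
1 mm over 1 m² is 1 L, so volume = 1.9 × 5963.6 = 11330.84 L ≈ 11330 L.

11330 litres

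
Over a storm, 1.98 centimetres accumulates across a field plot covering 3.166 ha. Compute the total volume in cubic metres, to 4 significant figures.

Depth: 1.98 cm × 10 = 19.8 mm.
Area: 3.166 ha = 31660 m².
1 mm over 1 m² is 1 L, so volume = 19.8 × 31660 = 626868 L = 626.9 m³.

626.9 cubic metres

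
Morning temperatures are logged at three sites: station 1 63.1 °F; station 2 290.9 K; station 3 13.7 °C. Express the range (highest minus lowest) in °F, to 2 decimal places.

station 1: 63.1 °F = 17.278 °C.
station 2: 290.9 K = 17.750 °C.
Spread: 17.750 − 13.700 = 4.050 °C = 7.29 °F.

7.29 °F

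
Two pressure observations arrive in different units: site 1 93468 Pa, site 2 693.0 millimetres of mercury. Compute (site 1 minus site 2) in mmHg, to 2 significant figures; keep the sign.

8.1 mmHg

site 1: 93468 Pa = 701.068 mmHg.
Difference: 701.068 − 693.000 = 8.1 mmHg.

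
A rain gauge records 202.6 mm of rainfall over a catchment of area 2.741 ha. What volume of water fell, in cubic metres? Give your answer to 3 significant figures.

5550 cubic metres

Area: 2.741 ha = 27410 m².
1 mm over 1 m² is 1 L, so volume = 202.6 × 27410 = 5553266 L = 5550 m³.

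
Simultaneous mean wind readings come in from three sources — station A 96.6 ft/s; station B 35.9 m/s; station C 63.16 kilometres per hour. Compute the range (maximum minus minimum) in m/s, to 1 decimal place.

18.4 m/s

station A: 96.6 ft/s = 29.444 m/s.
station C: 63.16 km/h = 17.544 m/s.
Spread: 35.900 − 17.544 = 18.4 m/s.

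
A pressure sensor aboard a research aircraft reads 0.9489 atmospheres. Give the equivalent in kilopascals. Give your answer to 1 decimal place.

96.1 kPa

1 atm = 101.325 kPa, so 0.9489 × 101.325 = 96.1 kPa.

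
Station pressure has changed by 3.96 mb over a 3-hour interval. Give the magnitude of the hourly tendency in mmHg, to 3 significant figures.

3.96 mb / 3 h × 0.750062 mmHg/mb = 0.990 mmHg/h.

0.990 mmHg per hour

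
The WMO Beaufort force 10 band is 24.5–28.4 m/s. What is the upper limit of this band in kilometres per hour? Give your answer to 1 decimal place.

102.2 km/h

24.5–28.4 m/s × 3.6 = 88.2–102.2 km/h.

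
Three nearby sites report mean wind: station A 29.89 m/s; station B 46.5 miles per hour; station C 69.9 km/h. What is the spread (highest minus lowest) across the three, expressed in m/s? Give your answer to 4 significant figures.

10.47 m/s

station B: 46.5 mph = 20.7874 m/s.
station C: 69.9 km/h = 19.4167 m/s.
Spread: 29.8900 − 19.4167 = 10.47 m/s.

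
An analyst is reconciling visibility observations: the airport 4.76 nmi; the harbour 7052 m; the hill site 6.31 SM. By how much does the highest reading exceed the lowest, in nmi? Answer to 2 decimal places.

1.68 nmi

the harbour: 7052 m = 3.8078 nmi.
the hill site: 6.31 SM = 5.4832 nmi.
Spread: 5.4832 − 3.8078 = 1.68 nmi.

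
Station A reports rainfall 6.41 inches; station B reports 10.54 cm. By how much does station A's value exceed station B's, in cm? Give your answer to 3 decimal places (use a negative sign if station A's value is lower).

5.741 cm

station A: 6.41 in = 16.28140 cm.
Difference: 16.28140 − 10.54000 = 5.741 cm.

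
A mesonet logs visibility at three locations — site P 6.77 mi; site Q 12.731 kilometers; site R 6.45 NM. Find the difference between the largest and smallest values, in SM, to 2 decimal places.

1.14 SM

site Q: 12.731 km = 7.9107 SM.
site R: 6.45 nmi = 7.4225 SM.
Spread: 7.9107 − 6.7700 = 1.14 SM.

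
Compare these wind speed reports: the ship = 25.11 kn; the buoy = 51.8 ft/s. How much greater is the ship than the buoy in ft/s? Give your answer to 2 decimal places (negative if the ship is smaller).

-9.42 ft/s

the ship: 25.11 kt = 42.3809 ft/s.
Difference: 42.3809 − 51.8000 = -9.42 ft/s.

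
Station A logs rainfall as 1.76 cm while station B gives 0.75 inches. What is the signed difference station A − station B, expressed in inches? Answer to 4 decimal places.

-0.0571 in

station A: 1.76 cm = 0.692913 in.
Difference: 0.692913 − 0.750000 = -0.0571 in.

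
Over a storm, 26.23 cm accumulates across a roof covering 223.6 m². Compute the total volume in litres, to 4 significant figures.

Depth: 26.23 cm × 10 = 262.3 mm.
1 mm over 1 m² is 1 L, so volume = 262.3 × 223.6 = 58650.28 L ≈ 58650 L.

58650 litres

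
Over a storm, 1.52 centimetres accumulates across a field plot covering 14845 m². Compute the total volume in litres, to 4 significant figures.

225600 litres

Depth: 1.52 cm × 10 = 15.2 mm.
1 mm over 1 m² is 1 L, so volume = 15.2 × 14845 = 225644 L ≈ 225600 L.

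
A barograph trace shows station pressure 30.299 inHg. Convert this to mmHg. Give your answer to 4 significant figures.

1 inHg = 25.4 mmHg, so 30.299 × 25.4 = 769.6 mmHg.

769.6 mmHg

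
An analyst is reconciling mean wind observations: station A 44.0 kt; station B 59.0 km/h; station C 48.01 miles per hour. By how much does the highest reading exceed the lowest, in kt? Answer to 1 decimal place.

station B: 59.0 km/h = 31.857 kt.
station C: 48.01 mph = 41.720 kt.
Spread: 44.000 − 31.857 = 12.1 kt.

12.1 kt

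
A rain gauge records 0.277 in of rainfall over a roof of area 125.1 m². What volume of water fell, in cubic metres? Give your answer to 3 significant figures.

Depth: 0.277 in × 25.4 = 7.0358 mm.
1 mm over 1 m² is 1 L, so volume = 7.0358 × 125.1 = 880.17858 L = 0.880 m³.

0.880 cubic metres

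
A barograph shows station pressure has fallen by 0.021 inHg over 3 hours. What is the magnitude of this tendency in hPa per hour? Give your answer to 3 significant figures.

0.237 hPa per hour

0.021 inHg / 3 h × 33.8639 hPa/inHg = 0.237 hPa/h.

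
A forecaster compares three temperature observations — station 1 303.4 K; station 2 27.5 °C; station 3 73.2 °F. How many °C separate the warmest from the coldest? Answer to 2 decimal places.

station 1: 303.4 K = 30.250 °C.
station 3: 73.2 °F = 22.889 °C.
Spread: 30.250 − 22.889 = 7.361 °C.

7.36 °C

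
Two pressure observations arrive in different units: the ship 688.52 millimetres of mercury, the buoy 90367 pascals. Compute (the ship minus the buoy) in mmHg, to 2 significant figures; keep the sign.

the buoy: 90367 Pa = 677.81 mmHg.
Difference: 688.52 − 677.81 = 11 mmHg.

11 mmHg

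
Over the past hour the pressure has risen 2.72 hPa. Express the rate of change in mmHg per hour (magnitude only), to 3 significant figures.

2.72 hPa / 1 h × 0.750062 mmHg/hPa = 2.04 mmHg/h.

2.04 mmHg per hour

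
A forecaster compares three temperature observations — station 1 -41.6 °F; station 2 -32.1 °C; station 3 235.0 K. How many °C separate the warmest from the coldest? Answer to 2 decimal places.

8.79 °C

station 1: -41.6 °F = -40.889 °C.
station 3: 235.0 K = -38.150 °C.
Spread: (-32.100) − (-40.889) = 8.789 °C.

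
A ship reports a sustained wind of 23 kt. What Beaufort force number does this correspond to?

Beaufort force 6

23 kt lies in the Beaufort 6 band (strong breeze, 22–27 kt).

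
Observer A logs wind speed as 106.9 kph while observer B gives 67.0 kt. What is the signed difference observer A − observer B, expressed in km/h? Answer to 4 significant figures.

-17.18 km/h

observer B: 67.0 kt = 124.0840 km/h.
Difference: 106.9000 − 124.0840 = -17.18 km/h.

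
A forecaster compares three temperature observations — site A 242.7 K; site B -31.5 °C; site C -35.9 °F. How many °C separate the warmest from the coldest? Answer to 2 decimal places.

site A: 242.7 K = -30.450 °C.
site C: -35.9 °F = -37.722 °C.
Spread: (-30.450) − (-37.722) = 7.272 °C.

7.27 °C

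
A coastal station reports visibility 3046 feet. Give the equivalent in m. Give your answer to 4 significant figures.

928.4 m

1 ft = 0.3048 m, so 3046 × 0.3048 = 928.4 m.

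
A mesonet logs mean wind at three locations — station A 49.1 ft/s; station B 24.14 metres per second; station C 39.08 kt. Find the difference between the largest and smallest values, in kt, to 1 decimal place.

station A: 49.1 ft/s = 29.091 kt.
station B: 24.14 m/s = 46.924 kt.
Spread: 46.924 − 29.091 = 17.8 kt.

17.8 kt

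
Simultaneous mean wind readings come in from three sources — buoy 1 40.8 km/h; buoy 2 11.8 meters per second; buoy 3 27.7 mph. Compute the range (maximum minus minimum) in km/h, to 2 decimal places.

buoy 2: 11.8 m/s = 42.4800 km/h.
buoy 3: 27.7 mph = 44.5788 km/h.
Spread: 44.5788 − 40.8000 = 3.78 km/h.

3.78 km/h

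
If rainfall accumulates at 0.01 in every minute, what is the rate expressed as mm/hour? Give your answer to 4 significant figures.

15.24 mm/hour

0.01 in/minute × 25.4 mm/in × 60 minute/hour = 15.24 mm/hour.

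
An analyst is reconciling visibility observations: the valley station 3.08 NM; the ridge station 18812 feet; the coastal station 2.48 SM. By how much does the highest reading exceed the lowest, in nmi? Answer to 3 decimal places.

the ridge station: 18812 ft = 3.09606 nmi.
the coastal station: 2.48 SM = 2.15506 nmi.
Spread: 3.09606 − 2.15506 = 0.941 nmi.

0.941 nmi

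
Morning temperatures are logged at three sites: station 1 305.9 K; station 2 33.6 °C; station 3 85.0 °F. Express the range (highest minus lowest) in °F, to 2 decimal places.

7.48 °F

station 1: 305.9 K = 32.750 °C.
station 3: 85.0 °F = 29.444 °C.
Spread: 33.600 − 29.444 = 4.156 °C = 7.48 °F.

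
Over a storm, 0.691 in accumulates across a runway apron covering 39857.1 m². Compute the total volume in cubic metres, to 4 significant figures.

Depth: 0.691 in × 25.4 = 17.5514 mm.
1 mm over 1 m² is 1 L, so volume = 17.5514 × 39857.1 = 699547.9 L = 699.5 m³.

699.5 cubic metres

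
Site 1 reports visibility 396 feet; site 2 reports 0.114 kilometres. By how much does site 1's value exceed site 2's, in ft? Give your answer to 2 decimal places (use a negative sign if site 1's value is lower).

21.98 ft

site 2: 0.114 km = 374.0157 ft.
Difference: 396.0000 − 374.0157 = 21.98 ft.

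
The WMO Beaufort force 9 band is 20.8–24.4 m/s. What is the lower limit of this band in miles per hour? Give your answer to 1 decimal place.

46.5 mph

20.8–24.4 m/s × 2.237 = 46.5–54.6 mph.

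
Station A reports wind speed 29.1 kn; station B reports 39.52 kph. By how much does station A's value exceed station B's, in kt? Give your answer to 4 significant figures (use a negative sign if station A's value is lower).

7.761 kt

station B: 39.52 km/h = 21.33909 kt.
Difference: 29.10000 − 21.33909 = 7.761 kt.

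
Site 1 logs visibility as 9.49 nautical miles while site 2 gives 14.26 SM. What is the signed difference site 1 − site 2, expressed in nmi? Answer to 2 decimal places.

site 2: 14.26 SM = 12.3916 nmi.
Difference: 9.4900 − 12.3916 = -2.90 nmi.

-2.90 nmi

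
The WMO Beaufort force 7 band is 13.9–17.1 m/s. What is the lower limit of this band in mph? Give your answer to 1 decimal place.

13.9–17.1 m/s × 2.237 = 31.1–38.3 mph.

31.1 mph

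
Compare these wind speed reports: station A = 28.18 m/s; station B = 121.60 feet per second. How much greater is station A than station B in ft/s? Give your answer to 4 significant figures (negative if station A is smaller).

station A: 28.18 m/s = 92.4541 ft/s.
Difference: 92.4541 − 121.6000 = -29.15 ft/s.

-29.15 ft/s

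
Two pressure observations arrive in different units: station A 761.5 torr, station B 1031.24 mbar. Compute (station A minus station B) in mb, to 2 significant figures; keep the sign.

station A: 761.5 mmHg = 1015.25 mb.
Difference: 1015.25 − 1031.24 = -16 mb.

-16 mb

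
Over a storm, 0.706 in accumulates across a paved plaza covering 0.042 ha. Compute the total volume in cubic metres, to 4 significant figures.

7.532 cubic metres

Depth: 0.706 in × 25.4 = 17.9324 mm.
Area: 0.042 ha = 420 m².
1 mm over 1 m² is 1 L, so volume = 17.9324 × 420 = 7531.608 L = 7.532 m³.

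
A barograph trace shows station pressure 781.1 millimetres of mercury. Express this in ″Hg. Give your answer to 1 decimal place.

30.8 inHg

1 mmHg = 0.0393701 inHg, so 781.1 × 0.0393701 = 30.8 inHg.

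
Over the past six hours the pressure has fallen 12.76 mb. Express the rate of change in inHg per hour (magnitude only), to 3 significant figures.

12.76 mb / 6 h × 0.02953 inHg/mb = 0.0628 inHg/h.

0.0628 inHg per hour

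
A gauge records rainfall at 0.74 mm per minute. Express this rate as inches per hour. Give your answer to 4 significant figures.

0.74 mm/minute × 0.0393701 in/mm × 60 minute/hour = 1.748 in/hour.

1.748 in/hour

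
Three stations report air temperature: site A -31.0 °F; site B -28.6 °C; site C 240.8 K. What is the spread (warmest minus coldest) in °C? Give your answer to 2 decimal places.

6.40 °C

site A: -31.0 °F = -35.000 °C.
site C: 240.8 K = -32.350 °C.
Spread: (-28.600) − (-35.000) = 6.400 °C.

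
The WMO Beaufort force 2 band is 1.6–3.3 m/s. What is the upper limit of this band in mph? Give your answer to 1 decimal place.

1.6–3.3 m/s × 2.237 = 3.6–7.4 mph.

7.4 mph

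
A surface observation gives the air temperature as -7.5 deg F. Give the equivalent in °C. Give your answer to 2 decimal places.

°C = (°F − 32) × 5/9 = (-7.5 − 32) / 1.8 = -21.94 °C.

-21.94 °C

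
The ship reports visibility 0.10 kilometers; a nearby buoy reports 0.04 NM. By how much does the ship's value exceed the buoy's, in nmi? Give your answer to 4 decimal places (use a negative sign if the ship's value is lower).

0.0140 nmi

the ship: 0.10 km = 0.053996 nmi.
Difference: 0.053996 − 0.040000 = 0.0140 nmi.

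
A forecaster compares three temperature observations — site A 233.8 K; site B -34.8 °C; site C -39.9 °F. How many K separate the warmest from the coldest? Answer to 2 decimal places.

site A: 233.8 K = -39.350 °C.
site C: -39.9 °F = -39.944 °C.
Spread: (-34.800) − (-39.944) = 5.144 °C.

5.14 K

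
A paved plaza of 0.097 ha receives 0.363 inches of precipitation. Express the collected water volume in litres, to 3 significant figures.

8940 litres

Depth: 0.363 in × 25.4 = 9.2202 mm.
Area: 0.097 ha = 970 m².
1 mm over 1 m² is 1 L, so volume = 9.2202 × 970 = 8943.594 L ≈ 8940 L.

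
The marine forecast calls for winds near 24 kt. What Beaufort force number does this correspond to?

24 kt lies in the Beaufort 6 band (strong breeze, 22–27 kt).

Beaufort force 6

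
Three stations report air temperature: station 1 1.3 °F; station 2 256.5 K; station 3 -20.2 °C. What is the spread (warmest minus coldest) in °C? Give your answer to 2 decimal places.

3.55 °C

station 1: 1.3 °F = -17.056 °C.
station 2: 256.5 K = -16.650 °C.
Spread: (-16.650) − (-20.200) = 3.550 °C.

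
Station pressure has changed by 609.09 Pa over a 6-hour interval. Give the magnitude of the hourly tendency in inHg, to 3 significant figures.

609.09 Pa / 6 h × 0.0002953 inHg/Pa = 0.0300 inHg/h.

0.0300 inHg per hour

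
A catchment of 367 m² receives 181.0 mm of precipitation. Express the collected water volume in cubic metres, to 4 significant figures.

1 mm over 1 m² is 1 L, so volume = 181 × 367 = 66427 L = 66.43 m³.

66.43 cubic metres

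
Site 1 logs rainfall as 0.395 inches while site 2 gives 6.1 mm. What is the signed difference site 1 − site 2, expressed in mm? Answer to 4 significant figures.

3.933 mm

site 1: 0.395 in = 10.03300 mm.
Difference: 10.03300 − 6.10000 = 3.933 mm.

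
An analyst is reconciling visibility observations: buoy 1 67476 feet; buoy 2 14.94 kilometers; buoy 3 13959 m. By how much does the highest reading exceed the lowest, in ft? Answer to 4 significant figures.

21680 ft

buoy 2: 14.94 km = 49015.75 ft.
buoy 3: 13959 m = 45797.24 ft.
Spread: 67476.00 − 45797.24 = 21680 ft.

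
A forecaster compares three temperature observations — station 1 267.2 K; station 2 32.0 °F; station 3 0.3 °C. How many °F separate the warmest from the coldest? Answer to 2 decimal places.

station 1: 267.2 K = -5.950 °C.
station 2: 32.0 °F = 0.000 °C.
Spread: 0.300 − (-5.950) = 6.250 °C = 11.25 °F.

11.25 °F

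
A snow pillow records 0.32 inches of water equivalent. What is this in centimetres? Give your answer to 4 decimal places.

0.8128 cm

1 in = 2.54 cm, so 0.32 × 2.54 = 0.8128 cm.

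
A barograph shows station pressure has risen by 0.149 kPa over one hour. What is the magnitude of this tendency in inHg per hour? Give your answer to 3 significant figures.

0.0440 inHg per hour

0.149 kPa / 1 h × 0.2953 inHg/kPa = 0.0440 inHg/h.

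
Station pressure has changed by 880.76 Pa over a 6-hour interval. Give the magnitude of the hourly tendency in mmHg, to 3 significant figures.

880.76 Pa / 6 h × 0.00750062 mmHg/Pa = 1.10 mmHg/h.

1.10 mmHg per hour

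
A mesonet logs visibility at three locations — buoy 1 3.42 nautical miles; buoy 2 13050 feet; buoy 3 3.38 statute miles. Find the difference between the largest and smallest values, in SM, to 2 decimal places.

buoy 1: 3.42 nmi = 3.9357 SM.
buoy 2: 13050 ft = 2.4716 SM.
Spread: 3.9357 − 2.4716 = 1.46 SM.

1.46 SM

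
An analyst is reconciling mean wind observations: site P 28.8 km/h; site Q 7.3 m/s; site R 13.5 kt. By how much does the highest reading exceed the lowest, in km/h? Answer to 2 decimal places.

site Q: 7.3 m/s = 26.2800 km/h.
site R: 13.5 kt = 25.0020 km/h.
Spread: 28.8000 − 25.0020 = 3.80 km/h.

3.80 km/h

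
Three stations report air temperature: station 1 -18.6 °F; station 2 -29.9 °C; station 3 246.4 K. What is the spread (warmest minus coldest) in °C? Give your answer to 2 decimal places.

3.15 °C

station 1: -18.6 °F = -28.111 °C.
station 3: 246.4 K = -26.750 °C.
Spread: (-26.750) − (-29.900) = 3.150 °C.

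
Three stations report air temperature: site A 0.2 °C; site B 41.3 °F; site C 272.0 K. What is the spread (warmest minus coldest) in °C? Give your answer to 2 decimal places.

6.32 °C

site B: 41.3 °F = 5.167 °C.
site C: 272.0 K = -1.150 °C.
Spread: 5.167 − (-1.150) = 6.317 °C.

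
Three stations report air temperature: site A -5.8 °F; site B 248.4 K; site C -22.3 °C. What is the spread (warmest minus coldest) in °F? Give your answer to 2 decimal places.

6.75 °F

site A: -5.8 °F = -21.000 °C.
site B: 248.4 K = -24.750 °C.
Spread: (-21.000) − (-24.750) = 3.750 °C = 6.75 °F.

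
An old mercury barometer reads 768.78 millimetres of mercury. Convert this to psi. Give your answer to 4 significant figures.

14.87 psi

1 mmHg = 0.0193368 psi, so 768.78 × 0.0193368 = 14.87 psi.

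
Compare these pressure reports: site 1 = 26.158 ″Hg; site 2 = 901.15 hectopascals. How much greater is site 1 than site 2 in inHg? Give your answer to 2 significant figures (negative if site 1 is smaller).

site 2: 901.15 hPa = 26.6109 inHg.
Difference: 26.1580 − 26.6109 = -0.45 inHg.

-0.45 inHg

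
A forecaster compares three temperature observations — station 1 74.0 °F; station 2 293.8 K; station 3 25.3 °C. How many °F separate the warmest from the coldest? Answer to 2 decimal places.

station 1: 74.0 °F = 23.333 °C.
station 2: 293.8 K = 20.650 °C.
Spread: 25.300 − 20.650 = 4.650 °C = 8.37 °F.

8.37 °F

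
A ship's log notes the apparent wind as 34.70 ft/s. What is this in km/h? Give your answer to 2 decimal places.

1 ft/s = 1.09728 km/h, so 34.70 × 1.09728 = 38.08 km/h.

38.08 km/h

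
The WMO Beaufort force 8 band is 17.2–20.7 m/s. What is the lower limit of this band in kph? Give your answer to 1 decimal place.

17.2–20.7 m/s × 3.6 = 61.9–74.5 km/h.

61.9 km/h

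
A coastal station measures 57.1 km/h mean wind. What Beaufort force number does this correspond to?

57.1 km/h = 15.9 m/s, which is Beaufort 7 (near gale, 13.9–17.1 m/s).

Beaufort force 7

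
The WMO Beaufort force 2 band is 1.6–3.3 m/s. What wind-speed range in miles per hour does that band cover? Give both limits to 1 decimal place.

1.6–3.3 m/s × 2.237 = 3.6–7.4 mph.

3.6 to 7.4 mph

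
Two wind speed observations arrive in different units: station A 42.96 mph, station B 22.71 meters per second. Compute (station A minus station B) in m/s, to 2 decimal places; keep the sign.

station A: 42.96 mph = 19.2048 m/s.
Difference: 19.2048 − 22.7100 = -3.51 m/s.

-3.51 m/s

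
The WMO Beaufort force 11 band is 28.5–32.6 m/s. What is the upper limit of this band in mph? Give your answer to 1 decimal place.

28.5–32.6 m/s × 2.237 = 63.8–72.9 mph.

72.9 mph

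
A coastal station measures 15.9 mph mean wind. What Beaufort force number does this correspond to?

15.9 mph = 7.1 m/s, which is Beaufort 4 (moderate breeze, 5.5–7.9 m/s).

Beaufort force 4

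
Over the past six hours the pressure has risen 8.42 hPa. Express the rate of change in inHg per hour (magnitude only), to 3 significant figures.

8.42 hPa / 6 h × 0.02953 inHg/hPa = 0.0414 inHg/h.

0.0414 inHg per hour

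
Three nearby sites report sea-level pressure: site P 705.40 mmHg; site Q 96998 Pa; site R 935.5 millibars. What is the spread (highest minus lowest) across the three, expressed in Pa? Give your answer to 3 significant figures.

3450 Pa

site P: 705.40 mmHg = 94045.61 Pa.
site R: 935.5 mb = 93550.00 Pa.
Spread: 96998.00 − 93550.00 = 3450 Pa.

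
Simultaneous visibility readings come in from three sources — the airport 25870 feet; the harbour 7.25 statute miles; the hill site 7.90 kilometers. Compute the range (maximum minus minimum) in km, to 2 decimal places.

the airport: 25870 ft = 7.8852 km.
the harbour: 7.25 SM = 11.6677 km.
Spread: 11.6677 − 7.8852 = 3.78 km.

3.78 km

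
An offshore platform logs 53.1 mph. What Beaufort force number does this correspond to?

53.1 mph = 23.7 m/s, which is Beaufort 9 (strong gale, 20.8–24.4 m/s).

Beaufort force 9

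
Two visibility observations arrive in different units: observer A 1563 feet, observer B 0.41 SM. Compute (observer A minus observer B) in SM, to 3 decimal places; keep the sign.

observer A: 1563 ft = 0.29602 SM.
Difference: 0.29602 − 0.41000 = -0.114 SM.

-0.114 SM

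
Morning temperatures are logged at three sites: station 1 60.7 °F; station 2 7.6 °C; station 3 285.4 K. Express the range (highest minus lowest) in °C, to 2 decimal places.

8.34 °C

station 1: 60.7 °F = 15.944 °C.
station 3: 285.4 K = 12.250 °C.
Spread: 15.944 − 7.600 = 8.344 °C.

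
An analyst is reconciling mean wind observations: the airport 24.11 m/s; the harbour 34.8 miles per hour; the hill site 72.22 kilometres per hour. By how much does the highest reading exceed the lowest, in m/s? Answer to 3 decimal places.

the harbour: 34.8 mph = 15.55699 m/s.
the hill site: 72.22 km/h = 20.06111 m/s.
Spread: 24.11000 − 15.55699 = 8.553 m/s.

8.553 m/s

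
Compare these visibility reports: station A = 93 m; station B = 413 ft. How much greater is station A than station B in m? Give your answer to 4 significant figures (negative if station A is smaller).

station B: 413 ft = 125.8824 m.
Difference: 93.0000 − 125.8824 = -32.88 m.

-32.88 m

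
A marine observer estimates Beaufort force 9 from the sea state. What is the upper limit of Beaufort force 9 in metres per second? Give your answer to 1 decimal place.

24.4 m/s

Beaufort 9 (strong gale) spans 20.8–24.4 m/s.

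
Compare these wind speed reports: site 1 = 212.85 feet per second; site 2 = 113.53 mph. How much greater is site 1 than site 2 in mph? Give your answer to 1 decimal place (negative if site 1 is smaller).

site 1: 212.85 ft/s = 145.125 mph.
Difference: 145.125 − 113.530 = 31.6 mph.

31.6 mph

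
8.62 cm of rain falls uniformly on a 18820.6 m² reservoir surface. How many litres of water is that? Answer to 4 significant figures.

1622000 litres

Depth: 8.62 cm × 10 = 86.2 mm.
1 mm over 1 m² is 1 L, so volume = 86.2 × 18820.6 = 1622335.7 L ≈ 1622000 L.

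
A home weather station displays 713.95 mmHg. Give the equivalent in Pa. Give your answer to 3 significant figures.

95200 Pa

1 mmHg = 133.322 Pa, so 713.95 × 133.322 = 95200 Pa.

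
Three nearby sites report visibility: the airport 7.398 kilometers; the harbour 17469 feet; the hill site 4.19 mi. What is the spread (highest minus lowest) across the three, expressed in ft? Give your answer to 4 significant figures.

6803 ft

the airport: 7.398 km = 24271.65 ft.
the hill site: 4.19 SM = 22123.20 ft.
Spread: 24271.65 − 17469.00 = 6803 ft.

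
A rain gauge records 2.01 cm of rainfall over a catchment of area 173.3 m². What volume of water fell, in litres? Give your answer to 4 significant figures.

Depth: 2.01 cm × 10 = 20.1 mm.
1 mm over 1 m² is 1 L, so volume = 20.1 × 173.3 = 3483.33 L ≈ 3483 L.

3483 litres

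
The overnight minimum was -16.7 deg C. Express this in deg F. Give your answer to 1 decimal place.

1.9 °F

°F = °C × 9/5 + 32 = -16.7 × 1.8 + 32 = 1.9 °F.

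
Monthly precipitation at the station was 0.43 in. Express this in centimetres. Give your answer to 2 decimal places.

1.09 cm

1 in = 2.54 cm, so 0.43 × 2.54 = 1.09 cm.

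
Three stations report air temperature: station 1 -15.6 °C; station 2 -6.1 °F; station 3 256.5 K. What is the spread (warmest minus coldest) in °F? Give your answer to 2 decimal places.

10.02 °F

station 2: -6.1 °F = -21.167 °C.
station 3: 256.5 K = -16.650 °C.
Spread: (-15.600) − (-21.167) = 5.567 °C = 10.02 °F.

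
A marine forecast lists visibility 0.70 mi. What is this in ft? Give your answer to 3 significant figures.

3700 ft

1 SM = 5280 ft, so 0.70 × 5280 = 3700 ft.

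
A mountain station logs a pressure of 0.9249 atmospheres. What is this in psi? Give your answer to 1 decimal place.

1 atm = 14.6959 psi, so 0.9249 × 14.6959 = 13.6 psi.

13.6 psi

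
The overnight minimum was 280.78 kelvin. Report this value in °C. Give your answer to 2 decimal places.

°C = 280.78 − 273.15 = 7.63 °C.

7.63 °C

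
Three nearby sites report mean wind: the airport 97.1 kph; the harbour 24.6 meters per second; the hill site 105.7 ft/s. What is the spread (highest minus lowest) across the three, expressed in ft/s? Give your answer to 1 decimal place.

25.0 ft/s

the airport: 97.1 km/h = 88.492 ft/s.
the harbour: 24.6 m/s = 80.709 ft/s.
Spread: 105.700 − 80.709 = 25.0 ft/s.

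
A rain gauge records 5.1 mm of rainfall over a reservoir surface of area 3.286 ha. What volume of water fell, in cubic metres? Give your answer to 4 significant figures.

167.6 cubic metres

Area: 3.286 ha = 32860 m².
1 mm over 1 m² is 1 L, so volume = 5.1 × 32860 = 167586 L = 167.6 m³.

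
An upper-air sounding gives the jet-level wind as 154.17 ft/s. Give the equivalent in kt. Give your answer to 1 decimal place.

91.3 kt

1 ft/s = 0.592484 kt, so 154.17 × 0.592484 = 91.3 kt.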